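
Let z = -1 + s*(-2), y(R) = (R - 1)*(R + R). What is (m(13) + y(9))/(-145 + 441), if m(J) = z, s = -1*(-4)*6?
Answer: 95/296 ≈ 0.32095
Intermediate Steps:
s = 24 (s = 4*6 = 24)
y(R) = 2*R*(-1 + R) (y(R) = (-1 + R)*(2*R) = 2*R*(-1 + R))
z = -49 (z = -1 + 24*(-2) = -1 - 48 = -49)
m(J) = -49
(m(13) + y(9))/(-145 + 441) = (-49 + 2*9*(-1 + 9))/(-145 + 441) = (-49 + 2*9*8)/296 = (-49 + 144)*(1/296) = 95*(1/296) = 95/296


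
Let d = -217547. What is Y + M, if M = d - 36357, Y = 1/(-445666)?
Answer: -113156380065/445666 ≈ -2.5390e+5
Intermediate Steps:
Y = -1/445666 ≈ -2.2438e-6
M = -253904 (M = -217547 - 36357 = -253904)
Y + M = -1/445666 - 253904 = -113156380065/445666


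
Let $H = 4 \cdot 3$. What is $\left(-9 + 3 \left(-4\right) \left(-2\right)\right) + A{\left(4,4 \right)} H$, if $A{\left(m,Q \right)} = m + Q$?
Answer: $111$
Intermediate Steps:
$H = 12$
$A{\left(m,Q \right)} = Q + m$
$\left(-9 + 3 \left(-4\right) \left(-2\right)\right) + A{\left(4,4 \right)} H = \left(-9 + 3 \left(-4\right) \left(-2\right)\right) + \left(4 + 4\right) 12 = \left(-9 - -24\right) + 8 \cdot 12 = \left(-9 + 24\right) + 96 = 15 + 96 = 111$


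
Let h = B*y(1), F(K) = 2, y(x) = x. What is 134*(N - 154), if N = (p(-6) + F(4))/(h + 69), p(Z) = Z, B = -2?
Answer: -20644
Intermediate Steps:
h = -2 (h = -2*1 = -2)
N = -4/67 (N = (-6 + 2)/(-2 + 69) = -4/67 ≈ -0.059702)
134*(N - 154) = 134*(-4/67 - 154) = 134*(-10322/67) = -20644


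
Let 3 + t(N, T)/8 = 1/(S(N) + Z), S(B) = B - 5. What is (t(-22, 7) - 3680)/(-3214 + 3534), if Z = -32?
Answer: -13659/1180 ≈ -11.575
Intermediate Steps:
S(B) = -5 + B
t(N, T) = -24 + 8/(-37 + N) (t(N, T) = -24 + 8/((-5 + N) - 32) = -24 + 8/(-37 + N))
(t(-22, 7) - 3680)/(-3214 + 3534) = (8*(112 - 3*(-22))/(-37 - 22) - 3680)/(-3214 + 3534) = (8*(112 + 66)/(-59) - 3680)/320 = (8*(-1/59)*178 - 3680)*(1/320) = (-1424/59 - 3680)*(1/320) = -218544/59*1/320 = -13659/1180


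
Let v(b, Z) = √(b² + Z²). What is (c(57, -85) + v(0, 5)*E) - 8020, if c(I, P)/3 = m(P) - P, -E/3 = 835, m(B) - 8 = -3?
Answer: -20275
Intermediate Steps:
m(B) = 5 (m(B) = 8 - 3 = 5)
v(b, Z) = √(Z² + b²)
E = -2505 (E = -3*835 = -2505)
c(I, P) = 15 - 3*P (c(I, P) = 3*(5 - P) = 15 - 3*P)
(c(57, -85) + v(0, 5)*E) - 8020 = ((15 - 3*(-85)) + √(5² + 0²)*(-2505)) - 8020 = ((15 + 255) + √(25 + 0)*(-2505)) - 8020 = (270 + √25*(-2505)) - 8020 = (270 + 5*(-2505)) - 8020 = (270 - 12525) - 8020 = -12255 - 8020 = -20275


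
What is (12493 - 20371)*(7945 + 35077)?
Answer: -338927316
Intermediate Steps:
(12493 - 20371)*(7945 + 35077) = -7878*43022 = -338927316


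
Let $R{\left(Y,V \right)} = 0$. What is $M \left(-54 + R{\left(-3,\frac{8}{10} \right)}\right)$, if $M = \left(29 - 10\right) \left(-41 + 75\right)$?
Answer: $-34884$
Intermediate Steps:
$M = 646$ ($M = 19 \cdot 34 = 646$)
$M \left(-54 + R{\left(-3,\frac{8}{10} \right)}\right) = 646 \left(-54 + 0\right) = 646 \left(-54\right) = -34884$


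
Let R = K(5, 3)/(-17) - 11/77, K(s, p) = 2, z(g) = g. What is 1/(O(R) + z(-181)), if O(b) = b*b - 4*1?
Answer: -14161/2618824 ≈ -0.0054074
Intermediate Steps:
R = -31/119 (R = 2/(-17) - 11/77 = 2*(-1/17) - 11*1/77 = -2/17 - ⅐ = -31/119 ≈ -0.26050)
O(b) = -4 + b² (O(b) = b² - 4 = -4 + b²)
1/(O(R) + z(-181)) = 1/((-4 + (-31/119)²) - 181) = 1/((-4 + 961/14161) - 181) = 1/(-55683/14161 - 181) = 1/(-2618824/14161) = -14161/2618824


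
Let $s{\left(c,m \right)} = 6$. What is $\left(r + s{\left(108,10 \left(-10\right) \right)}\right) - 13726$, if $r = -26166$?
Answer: $-39886$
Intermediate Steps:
$\left(r + s{\left(108,10 \left(-10\right) \right)}\right) - 13726 = \left(-26166 + 6\right) - 13726 = -26160 - 13726 = -39886$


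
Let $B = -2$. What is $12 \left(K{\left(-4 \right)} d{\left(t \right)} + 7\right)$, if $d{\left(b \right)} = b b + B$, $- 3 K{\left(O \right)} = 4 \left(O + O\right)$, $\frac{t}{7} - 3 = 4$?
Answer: $307156$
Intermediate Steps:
$t = 49$ ($t = 21 + 7 \cdot 4 = 21 + 28 = 49$)
$K{\left(O \right)} = - \frac{8 O}{3}$ ($K{\left(O \right)} = - \frac{4 \left(O + O\right)}{3} = - \frac{4 \cdot 2 O}{3} = - \frac{8 O}{3}$)
$d{\left(b \right)} = -2 + b^{2}$ ($d{\left(b \right)} = b b - 2 = b^{2} - 2 = -2 + b^{2}$)
$12 \left(K{\left(-4 \right)} d{\left(t \right)} + 7\right) = 12 \left(\left(- \frac{8}{3}\right) \left(-4\right) \left(-2 + 49^{2}\right) + 7\right) = 12 \left(\frac{32 \left(-2 + 2401\right)}{3} + 7\right) = 12 \left(\frac{32}{3} \cdot 2399 + 7\right) = 12 \left(\frac{76768}{3} + 7\right) = 12 \cdot \frac{76789}{3} = 307156$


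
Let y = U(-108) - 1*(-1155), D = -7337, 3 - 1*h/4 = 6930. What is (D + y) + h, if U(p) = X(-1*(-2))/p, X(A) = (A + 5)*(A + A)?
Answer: -915037/27 ≈ -33890.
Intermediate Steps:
X(A) = 2*A*(5 + A) (X(A) = (5 + A)*(2*A) = 2*A*(5 + A))
h = -27708 (h = 12 - 4*6930 = 12 - 27720 = -27708)
U(p) = 28/p (U(p) = (2*(-1*(-2))*(5 - 1*(-2)))/p = (2*2*(5 + 2))/p = (2*2*7)/p = 28/p)
y = 31178/27 (y = 28/(-108) - 1*(-1155) = 28*(-1/108) + 1155 = -7/27 + 1155 = 31178/27 ≈ 1154.7)
(D + y) + h = (-7337 + 31178/27) - 27708 = -166921/27 - 27708 = -915037/27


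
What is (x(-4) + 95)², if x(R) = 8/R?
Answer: 8649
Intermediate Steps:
(x(-4) + 95)² = (8/(-4) + 95)² = (8*(-¼) + 95)² = (-2 + 95)² = 93² = 8649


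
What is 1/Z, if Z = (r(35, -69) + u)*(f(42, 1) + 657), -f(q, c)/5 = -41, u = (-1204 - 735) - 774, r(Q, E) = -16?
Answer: -1/2352398 ≈ -4.2510e-7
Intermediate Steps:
u = -2713 (u = -1939 - 774 = -2713)
f(q, c) = 205 (f(q, c) = -5*(-41) = 205)
Z = -2352398 (Z = (-16 - 2713)*(205 + 657) = -2729*862 = -2352398)
1/Z = 1/(-2352398) = -1/2352398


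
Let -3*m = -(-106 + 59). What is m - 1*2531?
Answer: -7640/3 ≈ -2546.7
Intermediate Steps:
m = -47/3 (m = -(-1)*(-106 + 59)/3 = -(-1)*(-47)/3 = -⅓*47 = -47/3 ≈ -15.667)
m - 1*2531 = -47/3 - 1*2531 = -47/3 - 2531 = -7640/3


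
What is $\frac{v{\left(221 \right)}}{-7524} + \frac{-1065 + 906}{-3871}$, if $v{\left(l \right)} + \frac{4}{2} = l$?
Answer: $\frac{116189}{9708468} \approx 0.011968$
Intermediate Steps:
$v{\left(l \right)} = -2 + l$
$\frac{v{\left(221 \right)}}{-7524} + \frac{-1065 + 906}{-3871} = \frac{-2 + 221}{-7524} + \frac{-1065 + 906}{-3871} = 219 \left(- \frac{1}{7524}\right) - - \frac{159}{3871} = - \frac{73}{2508} + \frac{159}{3871} = \frac{116189}{9708468}$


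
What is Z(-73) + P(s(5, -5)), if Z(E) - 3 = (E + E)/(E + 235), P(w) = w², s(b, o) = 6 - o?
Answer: 9971/81 ≈ 123.10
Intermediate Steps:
Z(E) = 3 + 2*E/(235 + E) (Z(E) = 3 + (E + E)/(E + 235) = 3 + (2*E)/(235 + E) = 3 + 2*E/(235 + E))
Z(-73) + P(s(5, -5)) = 5*(141 - 73)/(235 - 73) + (6 - 1*(-5))² = 5*68/162 + (6 + 5)² = 5*(1/162)*68 + 11² = 170/81 + 121 = 9971/81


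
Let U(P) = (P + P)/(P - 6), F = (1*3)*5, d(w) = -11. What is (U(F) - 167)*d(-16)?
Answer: 5401/3 ≈ 1800.3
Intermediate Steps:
F = 15 (F = 3*5 = 15)
U(P) = 2*P/(-6 + P) (U(P) = (2*P)/(-6 + P) = 2*P/(-6 + P))
(U(F) - 167)*d(-16) = (2*15/(-6 + 15) - 167)*(-11) = (2*15/9 - 167)*(-11) = (2*15*(1/9) - 167)*(-11) = (10/3 - 167)*(-11) = -491/3*(-11) = 5401/3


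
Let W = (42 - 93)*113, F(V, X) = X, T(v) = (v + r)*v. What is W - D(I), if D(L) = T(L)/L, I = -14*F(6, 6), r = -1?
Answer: -5678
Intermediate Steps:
T(v) = v*(-1 + v) (T(v) = (v - 1)*v = (-1 + v)*v = v*(-1 + v))
W = -5763 (W = -51*113 = -5763)
I = -84 (I = -14*6 = -84)
D(L) = -1 + L (D(L) = (L*(-1 + L))/L = -1 + L)
W - D(I) = -5763 - (-1 - 84) = -5763 - 1*(-85) = -5763 + 85 = -5678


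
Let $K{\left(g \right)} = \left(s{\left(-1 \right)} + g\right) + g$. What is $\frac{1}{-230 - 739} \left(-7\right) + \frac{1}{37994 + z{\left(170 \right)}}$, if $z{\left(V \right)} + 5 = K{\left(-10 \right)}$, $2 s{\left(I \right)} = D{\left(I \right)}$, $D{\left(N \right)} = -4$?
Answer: $\frac{266738}{36790023} \approx 0.0072503$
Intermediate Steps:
$s{\left(I \right)} = -2$ ($s{\left(I \right)} = \frac{1}{2} \left(-4\right) = -2$)
$K{\left(g \right)} = -2 + 2 g$ ($K{\left(g \right)} = \left(-2 + g\right) + g = -2 + 2 g$)
$z{\left(V \right)} = -27$ ($z{\left(V \right)} = -5 + \left(-2 + 2 \left(-10\right)\right) = -5 - 22 = -27$)
$\frac{1}{-230 - 739} \left(-7\right) + \frac{1}{37994 + z{\left(170 \right)}} = \frac{1}{-230 - 739} \left(-7\right) + \frac{1}{37994 - 27} = \frac{1}{-969} \left(-7\right) + \frac{1}{37967} = \left(- \frac{1}{969}\right) \left(-7\right) + \frac{1}{37967} = \frac{7}{969} + \frac{1}{37967} = \frac{266738}{36790023}$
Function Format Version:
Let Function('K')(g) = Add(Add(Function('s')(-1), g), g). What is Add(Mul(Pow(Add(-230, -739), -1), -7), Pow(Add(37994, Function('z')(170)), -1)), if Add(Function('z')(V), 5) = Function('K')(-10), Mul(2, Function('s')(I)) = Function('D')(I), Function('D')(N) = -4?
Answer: Rational(266738, 36790023) ≈ 0.0072503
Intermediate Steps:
Function('s')(I) = -2 (Function('s')(I) = Mul(Rational(1, 2), -4) = -2)
Function('K')(g) = Add(-2, Mul(2, g)) (Function('K')(g) = Add(Add(-2, g), g) = Add(-2, Mul(2, g)))
Function('z')(V) = -27 (Function('z')(V) = Add(-5, Add(-2, Mul(2, -10))) = Add(-5, Add(-2, -20)) = Add(-5, -22) = -27)
Add(Mul(Pow(Add(-230, -739), -1), -7), Pow(Add(37994, Function('z')(170)), -1)) = Add(Mul(Pow(Add(-230, -739), -1), -7), Pow(Add(37994, -27), -1)) = Add(Mul(Pow(-969, -1), -7), Pow(37967, -1)) = Add(Mul(Rational(-1, 969), -7), Rational(1, 37967)) = Add(Rational(7, 969), Rational(1, 37967)) = Rational(266738, 36790023)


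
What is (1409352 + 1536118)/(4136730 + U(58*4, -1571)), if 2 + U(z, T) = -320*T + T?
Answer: 2945470/4637877 ≈ 0.63509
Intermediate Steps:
U(z, T) = -2 - 319*T (U(z, T) = -2 + (-320*T + T) = -2 - 319*T)
(1409352 + 1536118)/(4136730 + U(58*4, -1571)) = (1409352 + 1536118)/(4136730 + (-2 - 319*(-1571))) = 2945470/(4136730 + (-2 + 501149)) = 2945470/(4136730 + 501147) = 2945470/4637877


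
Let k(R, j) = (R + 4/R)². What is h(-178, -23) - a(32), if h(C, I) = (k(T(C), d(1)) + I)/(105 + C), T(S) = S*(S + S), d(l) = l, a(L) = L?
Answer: -1007767316758698181/18320734372 ≈ -5.5007e+7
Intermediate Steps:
T(S) = 2*S² (T(S) = S*(2*S) = 2*S²)
h(C, I) = (I + (4 + 4*C⁴)²/(4*C⁴))/(105 + C) (h(C, I) = ((4 + (2*C²)²)²/(2*C²)² + I)/(105 + C) = ((1/(4*C⁴))*(4 + 4*C⁴)² + I)/(105 + C) = ((4 + 4*C⁴)²/(4*C⁴) + I)/(105 + C) = (I + (4 + 4*C⁴)²/(4*C⁴))/(105 + C))
h(-178, -23) - a(32) = (4*(1 + (-178)⁴)² - 23*(-178)⁴)/((-178)⁴*(105 - 178)) - 1*32 = (1/1003875856)*(4*(1 + 1003875856)² - 23*1003875856)/(-73) - 32 = (1/1003875856)*(-1/73)*(4*1003875857² - 23089144688) - 32 = (1/1003875856)*(-1/73)*(4*1007766736267484449 - 23089144688) - 32 = (1/1003875856)*(-1/73)*(4031066945069937796 - 23089144688) - 32 = (1/1003875856)*(-1/73)*4031066921980793108 - 32 = -1007766730495198277/18320734372 - 32 = -1007767316758698181/18320734372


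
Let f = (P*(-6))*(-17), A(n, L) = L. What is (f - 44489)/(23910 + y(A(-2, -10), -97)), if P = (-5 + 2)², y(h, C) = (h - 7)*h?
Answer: -43571/24080 ≈ -1.8094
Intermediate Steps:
y(h, C) = h*(-7 + h) (y(h, C) = (-7 + h)*h = h*(-7 + h))
P = 9 (P = (-3)² = 9)
f = 918 (f = (9*(-6))*(-17) = -54*(-17) = 918)
(f - 44489)/(23910 + y(A(-2, -10), -97)) = (918 - 44489)/(23910 - 10*(-7 - 10)) = -43571/(23910 - 10*(-17)) = -43571/(23910 + 170) = -43571/24080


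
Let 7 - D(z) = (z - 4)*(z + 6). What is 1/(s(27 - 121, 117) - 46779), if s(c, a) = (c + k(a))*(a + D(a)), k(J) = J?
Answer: -1/363604 ≈ -2.7502e-6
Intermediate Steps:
D(z) = 7 - (-4 + z)*(6 + z) (D(z) = 7 - (z - 4)*(z + 6) = 7 - (-4 + z)*(6 + z))
s(c, a) = (a + c)*(31 - a - a²) (s(c, a) = (c + a)*(a + (31 - a² - 2*a)) = (a + c)*(31 - a - a²))
1/(s(27 - 121, 117) - 46779) = 1/((-1*117² - 1*117³ + 31*117 + 31*(27 - 121) - 1*117*(27 - 121) - 1*(27 - 121)*117²) - 46779) = 1/((-1*13689 - 1*1601613 + 3627 + 31*(-94) - 1*117*(-94) - 1*(-94)*13689) - 46779) = 1/((-13689 - 1601613 + 3627 - 2914 + 10998 + 1286766) - 46779) = 1/(-316825 - 46779) = 1/(-363604) = -1/363604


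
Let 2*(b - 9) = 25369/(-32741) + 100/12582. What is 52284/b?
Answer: 21538250646408/3549566029 ≈ 6067.9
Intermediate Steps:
b = 3549566029/411947262 (b = 9 + (25369/(-32741) + 100/12582)/2 = 9 + (25369*(-1/32741) + 100*(1/12582))/2 = 9 + (-25369/32741 + 50/6291)/2 = 9 + (½)*(-157959329/205973631) = 9 - 157959329/411947262 = 3549566029/411947262 ≈ 8.6165)
52284/b = 52284/(3549566029/411947262) = 52284*(411947262/3549566029) = 21538250646408/3549566029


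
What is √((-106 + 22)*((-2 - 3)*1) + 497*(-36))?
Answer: 8*I*√273 ≈ 132.18*I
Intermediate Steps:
√((-106 + 22)*((-2 - 3)*1) + 497*(-36)) = √(-(-420) - 17892) = √(-84*(-5) - 17892) = √(420 - 17892) = √(-17472) = 8*I*√273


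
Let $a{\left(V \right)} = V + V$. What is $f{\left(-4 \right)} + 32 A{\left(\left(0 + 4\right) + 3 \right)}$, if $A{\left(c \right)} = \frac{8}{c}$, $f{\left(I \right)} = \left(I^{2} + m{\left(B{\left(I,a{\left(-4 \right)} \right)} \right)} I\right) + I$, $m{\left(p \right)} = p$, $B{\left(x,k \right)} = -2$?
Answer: $\frac{396}{7} \approx 56.571$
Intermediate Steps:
$a{\left(V \right)} = 2 V$
$f{\left(I \right)} = I^{2} - I$ ($f{\left(I \right)} = \left(I^{2} - 2 I\right) + I = I^{2} - I$)
$f{\left(-4 \right)} + 32 A{\left(\left(0 + 4\right) + 3 \right)} = - 4 \left(-1 - 4\right) + 32 \frac{8}{\left(0 + 4\right) + 3} = \left(-4\right) \left(-5\right) + 32 \frac{8}{4 + 3} = 20 + 32 \cdot \frac{8}{7} = 20 + \frac{256}{7} = \frac{396}{7}$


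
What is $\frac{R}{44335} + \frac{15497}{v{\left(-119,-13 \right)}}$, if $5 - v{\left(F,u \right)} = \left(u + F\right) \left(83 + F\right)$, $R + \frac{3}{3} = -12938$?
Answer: $- \frac{748480928}{210458245} \approx -3.5564$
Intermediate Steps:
$R = -12939$ ($R = -1 - 12938 = -12939$)
$v{\left(F,u \right)} = 5 - \left(83 + F\right) \left(F + u\right)$ ($v{\left(F,u \right)} = 5 - \left(u + F\right) \left(83 + F\right) = 5 - \left(F + u\right) \left(83 + F\right) = 5 - \left(83 + F\right) \left(F + u\right)$)
$\frac{R}{44335} + \frac{15497}{v{\left(-119,-13 \right)}} = - \frac{12939}{44335} + \frac{15497}{5 - \left(-119\right)^{2} - -9877 - -1079 - \left(-119\right) \left(-13\right)} = \left(-12939\right) \frac{1}{44335} + \frac{15497}{5 - 14161 + 9877 + 1079 - 1547} = - \frac{12939}{44335} + \frac{15497}{5 - 14161 + 9877 + 1079 - 1547} = - \frac{12939}{44335} + \frac{15497}{-4747} = - \frac{12939}{44335} + 15497 \left(- \frac{1}{4747}\right) = - \frac{12939}{44335} - \frac{15497}{4747} = - \frac{748480928}{210458245}$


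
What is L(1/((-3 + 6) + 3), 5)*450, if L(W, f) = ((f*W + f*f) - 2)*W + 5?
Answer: 8075/2 ≈ 4037.5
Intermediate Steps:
L(W, f) = 5 + W*(-2 + f² + W*f) (L(W, f) = ((W*f + f²) - 2)*W + 5 = ((f² + W*f) - 2)*W + 5 = (-2 + f² + W*f)*W + 5 = W*(-2 + f² + W*f) + 5 = 5 + W*(-2 + f² + W*f))
L(1/((-3 + 6) + 3), 5)*450 = (5 - 2/((-3 + 6) + 3) + 5²/((-3 + 6) + 3) + 5*(1/((-3 + 6) + 3))²)*450 = (5 - 2/(3 + 3) + 25/(3 + 3) + 5*(1/(3 + 3))²)*450 = (5 - 2/6 + 25/6 + 5*(1/6)²)*450 = (5 - 2*⅙ + (⅙)*25 + 5*(⅙)²)*450 = (5 - ⅓ + 25/6 + 5*(1/36))*450 = (5 - ⅓ + 25/6 + 5/36)*450 = (323/36)*450 = 8075/2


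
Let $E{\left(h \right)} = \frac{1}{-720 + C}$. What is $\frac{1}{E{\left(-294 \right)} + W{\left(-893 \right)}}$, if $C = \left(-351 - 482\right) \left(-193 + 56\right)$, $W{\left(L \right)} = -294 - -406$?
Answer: $\frac{113401}{12700913} \approx 0.0089286$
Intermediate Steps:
$W{\left(L \right)} = 112$ ($W{\left(L \right)} = -294 + 406 = 112$)
$C = 114121$ ($C = \left(-833\right) \left(-137\right) = 114121$)
$E{\left(h \right)} = \frac{1}{113401}$ ($E{\left(h \right)} = \frac{1}{-720 + 114121} = \frac{1}{113401}$)
$\frac{1}{E{\left(-294 \right)} + W{\left(-893 \right)}} = \frac{1}{\frac{1}{113401} + 112} = \frac{1}{\frac{12700913}{113401}} = \frac{113401}{12700913}$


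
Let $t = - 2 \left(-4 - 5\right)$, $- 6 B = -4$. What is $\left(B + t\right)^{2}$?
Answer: $\frac{3136}{9} \approx 348.44$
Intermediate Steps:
$B = \frac{2}{3}$ ($B = \left(- \frac{1}{6}\right) \left(-4\right) = \frac{2}{3} \approx 0.66667$)
$t = 18$ ($t = \left(-2\right) \left(-9\right) = 18$)
$\left(B + t\right)^{2} = \left(\frac{2}{3} + 18\right)^{2} = \left(\frac{56}{3}\right)^{2} = \frac{3136}{9}$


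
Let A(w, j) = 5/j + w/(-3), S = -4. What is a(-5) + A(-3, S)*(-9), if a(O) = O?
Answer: -11/4 ≈ -2.7500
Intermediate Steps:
A(w, j) = 5/j - w/3 (A(w, j) = 5/j + w*(-⅓) = 5/j - w/3)
a(-5) + A(-3, S)*(-9) = -5 + (5/(-4) - ⅓*(-3))*(-9) = -5 + (5*(-¼) + 1)*(-9) = -5 + (-5/4 + 1)*(-9) = -5 - ¼*(-9) = -5 + 9/4 = -11/4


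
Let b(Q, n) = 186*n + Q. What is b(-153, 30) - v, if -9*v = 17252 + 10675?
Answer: 8530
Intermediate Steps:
b(Q, n) = Q + 186*n
v = -3103 (v = -(17252 + 10675)/9 = -1/9*27927 = -3103)
b(-153, 30) - v = (-153 + 186*30) - 1*(-3103) = (-153 + 5580) + 3103 = 5427 + 3103 = 8530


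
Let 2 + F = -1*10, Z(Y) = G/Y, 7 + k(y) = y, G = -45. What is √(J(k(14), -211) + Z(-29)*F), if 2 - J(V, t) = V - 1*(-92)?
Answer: I*√97237/29 ≈ 10.753*I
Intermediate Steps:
k(y) = -7 + y
J(V, t) = -90 - V (J(V, t) = 2 - (V - 1*(-92)) = 2 - (V + 92) = 2 - (92 + V) = 2 + (-92 - V) = -90 - V)
Z(Y) = -45/Y
F = -12 (F = -2 - 1*10 = -2 - 10 = -12)
√(J(k(14), -211) + Z(-29)*F) = √((-90 - (-7 + 14)) - 45/(-29)*(-12)) = √((-90 - 1*7) - 45*(-1/29)*(-12)) = √((-90 - 7) + (45/29)*(-12)) = √(-97 - 540/29) = √(-3353/29) = I*√97237/29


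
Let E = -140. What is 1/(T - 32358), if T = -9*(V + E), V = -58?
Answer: -1/30576 ≈ -3.2705e-5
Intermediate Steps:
T = 1782 (T = -9*(-58 - 140) = -9*(-198) = 1782)
1/(T - 32358) = 1/(1782 - 32358) = 1/(-30576) = -1/30576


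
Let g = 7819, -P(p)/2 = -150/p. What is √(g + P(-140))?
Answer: √383026/7 ≈ 88.413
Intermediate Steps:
P(p) = 300/p (P(p) = -(-300)/p = 300/p)
√(g + P(-140)) = √(7819 + 300/(-140)) = √(7819 + 300*(-1/140)) = √(7819 - 15/7) = √(54718/7) = √383026/7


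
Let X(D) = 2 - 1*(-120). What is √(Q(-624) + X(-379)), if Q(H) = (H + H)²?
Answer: √1557626 ≈ 1248.0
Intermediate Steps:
Q(H) = 4*H² (Q(H) = (2*H)² = 4*H²)
X(D) = 122 (X(D) = 2 + 120 = 122)
√(Q(-624) + X(-379)) = √(4*(-624)² + 122) = √(4*389376 + 122) = √(1557504 + 122) = √1557626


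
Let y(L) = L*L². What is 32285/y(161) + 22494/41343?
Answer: 31736180523/57511985461 ≈ 0.55182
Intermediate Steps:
y(L) = L³
32285/y(161) + 22494/41343 = 32285/(161³) + 22494/41343 = 32285/4173281 + 22494*(1/41343) = 32285*(1/4173281) + 7498/13781 = 32285/4173281 + 7498/13781 = 31736180523/57511985461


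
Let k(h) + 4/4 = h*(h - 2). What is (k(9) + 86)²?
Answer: 21904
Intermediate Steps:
k(h) = -1 + h*(-2 + h) (k(h) = -1 + h*(h - 2) = -1 + h*(-2 + h))
(k(9) + 86)² = ((-1 + 9² - 2*9) + 86)² = ((-1 + 81 - 18) + 86)² = (62 + 86)² = 148² = 21904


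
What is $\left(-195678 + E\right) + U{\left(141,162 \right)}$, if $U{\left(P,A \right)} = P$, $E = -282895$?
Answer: $-478432$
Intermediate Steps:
$\left(-195678 + E\right) + U{\left(141,162 \right)} = \left(-195678 - 282895\right) + 141 = -478573 + 141 = -478432$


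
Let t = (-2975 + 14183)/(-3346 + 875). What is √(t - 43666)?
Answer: I*√266645348074/2471 ≈ 208.97*I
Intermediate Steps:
t = -11208/2471 (t = 11208/(-2471) = 11208*(-1/2471) = -11208/2471 ≈ -4.5358)
√(t - 43666) = √(-11208/2471 - 43666) = √(-107909894/2471) = I*√266645348074/2471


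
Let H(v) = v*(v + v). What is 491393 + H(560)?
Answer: 1118593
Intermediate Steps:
H(v) = 2*v**2 (H(v) = v*(2*v) = 2*v**2)
491393 + H(560) = 491393 + 2*560**2 = 491393 + 2*313600 = 491393 + 627200 = 1118593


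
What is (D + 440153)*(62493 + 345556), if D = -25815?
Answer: 169070206562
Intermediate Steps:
(D + 440153)*(62493 + 345556) = (-25815 + 440153)*(62493 + 345556) = 414338*408049 = 169070206562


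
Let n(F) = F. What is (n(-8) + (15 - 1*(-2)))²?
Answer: 81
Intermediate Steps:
(n(-8) + (15 - 1*(-2)))² = (-8 + (15 - 1*(-2)))² = (-8 + (15 + 2))² = (-8 + 17)² = 9² = 81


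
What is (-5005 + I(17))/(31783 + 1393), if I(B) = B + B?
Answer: -4971/33176 ≈ -0.14984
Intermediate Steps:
I(B) = 2*B
(-5005 + I(17))/(31783 + 1393) = (-5005 + 2*17)/(31783 + 1393) = (-5005 + 34)/33176 = -4971*1/33176 = -4971/33176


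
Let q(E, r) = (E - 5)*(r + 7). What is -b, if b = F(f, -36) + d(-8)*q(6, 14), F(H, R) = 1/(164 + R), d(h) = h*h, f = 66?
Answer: -172033/128 ≈ -1344.0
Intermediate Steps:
q(E, r) = (-5 + E)*(7 + r)
d(h) = h²
b = 172033/128 (b = 1/(164 - 36) + (-8)²*(-35 - 5*14 + 7*6 + 6*14) = 1/128 + 64*(-35 - 70 + 42 + 84) = 1/128 + 64*21 = 1/128 + 1344 = 172033/128 ≈ 1344.0)
-b = -1*172033/128 = -172033/128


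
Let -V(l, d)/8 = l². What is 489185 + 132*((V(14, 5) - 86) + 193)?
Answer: 296333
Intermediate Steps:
V(l, d) = -8*l²
489185 + 132*((V(14, 5) - 86) + 193) = 489185 + 132*((-8*14² - 86) + 193) = 489185 + 132*((-8*196 - 86) + 193) = 489185 + 132*((-1568 - 86) + 193) = 489185 + 132*(-1654 + 193) = 489185 + 132*(-1461) = 489185 - 192852 = 296333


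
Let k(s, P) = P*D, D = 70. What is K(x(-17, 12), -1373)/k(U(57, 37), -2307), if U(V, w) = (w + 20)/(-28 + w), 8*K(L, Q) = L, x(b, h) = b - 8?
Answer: 5/258384 ≈ 1.9351e-5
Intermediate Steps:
x(b, h) = -8 + b
K(L, Q) = L/8
U(V, w) = (20 + w)/(-28 + w)
k(s, P) = 70*P (k(s, P) = P*70 = 70*P)
K(x(-17, 12), -1373)/k(U(57, 37), -2307) = ((-8 - 17)/8)/((70*(-2307))) = ((⅛)*(-25))/(-161490) = -25/8*(-1/161490) = 5/258384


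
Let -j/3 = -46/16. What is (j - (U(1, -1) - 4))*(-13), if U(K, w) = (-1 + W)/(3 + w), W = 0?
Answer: -1365/8 ≈ -170.63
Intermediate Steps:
j = 69/8 (j = -(-138)/16 = -3*(-23/8) = 69/8 ≈ 8.6250)
U(K, w) = -1/(3 + w) (U(K, w) = (-1 + 0)/(3 + w) = -1/(3 + w))
(j - (U(1, -1) - 4))*(-13) = (69/8 - (-1/(3 - 1) - 4))*(-13) = (69/8 - (-1/2 - 4))*(-13) = (69/8 - 1*(-9/2))*(-13) = (69/8 + 9/2)*(-13) = (105/8)*(-13) = -1365/8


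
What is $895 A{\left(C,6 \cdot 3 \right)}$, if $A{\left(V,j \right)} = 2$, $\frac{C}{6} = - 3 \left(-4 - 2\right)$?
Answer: $1790$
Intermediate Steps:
$C = 108$ ($C = 6 \left(- 3 \left(-4 - 2\right)\right) = 6 \left(\left(-3\right) \left(-6\right)\right) = 6 \cdot 18 = 108$)
$895 A{\left(C,6 \cdot 3 \right)} = 895 \cdot 2 = 1790$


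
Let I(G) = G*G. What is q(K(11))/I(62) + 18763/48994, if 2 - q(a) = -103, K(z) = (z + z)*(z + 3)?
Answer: 38634671/94166468 ≈ 0.41028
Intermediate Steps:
K(z) = 2*z*(3 + z) (K(z) = (2*z)*(3 + z) = 2*z*(3 + z))
q(a) = 105 (q(a) = 2 - 1*(-103) = 2 + 103 = 105)
I(G) = G**2
q(K(11))/I(62) + 18763/48994 = 105/(62**2) + 18763/48994 = 105/3844 + 18763*(1/48994) = 105*(1/3844) + 18763/48994 = 105/3844 + 18763/48994 = 38634671/94166468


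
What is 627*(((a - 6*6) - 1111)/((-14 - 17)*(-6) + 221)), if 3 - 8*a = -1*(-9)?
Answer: -261687/148 ≈ -1768.2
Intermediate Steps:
a = -¾ (a = 3/8 - (-1)*(-9)/8 = 3/8 - ⅛*9 = 3/8 - 9/8 = -¾ ≈ -0.75000)
627*(((a - 6*6) - 1111)/((-14 - 17)*(-6) + 221)) = 627*(((-¾ - 6*6) - 1111)/((-14 - 17)*(-6) + 221)) = 627*(((-¾ - 36) - 1111)/(-31*(-6) + 221)) = 627*((-147/4 - 1111)/(186 + 221)) = 627*(-4591/4/407) = 627*(-4591/4*1/407) = 627*(-4591/1628) = -261687/148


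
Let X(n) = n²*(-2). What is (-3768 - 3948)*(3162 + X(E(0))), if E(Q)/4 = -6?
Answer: -15509160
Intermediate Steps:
E(Q) = -24 (E(Q) = 4*(-6) = -24)
X(n) = -2*n²
(-3768 - 3948)*(3162 + X(E(0))) = (-3768 - 3948)*(3162 - 2*(-24)²) = -7716*(3162 - 2*576) = -7716*(3162 - 1152) = -7716*2010 = -15509160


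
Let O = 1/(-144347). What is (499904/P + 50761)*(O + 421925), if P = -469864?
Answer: 181570910885223233550/8477932351 ≈ 2.1417e+10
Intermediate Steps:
O = -1/144347 ≈ -6.9278e-6
(499904/P + 50761)*(O + 421925) = (499904/(-469864) + 50761)*(-1/144347 + 421925) = (499904*(-1/469864) + 50761)*(60903607974/144347) = (-62488/58733 + 50761)*(60903607974/144347) = (2981283325/58733)*(60903607974/144347) = 181570910885223233550/8477932351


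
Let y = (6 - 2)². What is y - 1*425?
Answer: -409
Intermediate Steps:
y = 16 (y = 4² = 16)
y - 1*425 = 16 - 1*425 = 16 - 425 = -409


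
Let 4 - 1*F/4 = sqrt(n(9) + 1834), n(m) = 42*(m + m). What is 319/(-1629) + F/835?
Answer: -240301/1360215 - 4*sqrt(2590)/835 ≈ -0.42046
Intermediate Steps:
n(m) = 84*m (n(m) = 42*(2*m) = 84*m)
F = 16 - 4*sqrt(2590) (F = 16 - 4*sqrt(84*9 + 1834) = 16 - 4*sqrt(756 + 1834) = 16 - 4*sqrt(2590) ≈ -187.57)
319/(-1629) + F/835 = 319/(-1629) + (16 - 4*sqrt(2590))/835 = 319*(-1/1629) + (16 - 4*sqrt(2590))*(1/835) = -319/1629 + (16/835 - 4*sqrt(2590)/835) = -240301/1360215 - 4*sqrt(2590)/835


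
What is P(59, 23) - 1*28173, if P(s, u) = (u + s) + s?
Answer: -28032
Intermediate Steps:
P(s, u) = u + 2*s (P(s, u) = (s + u) + s = u + 2*s)
P(59, 23) - 1*28173 = (23 + 2*59) - 1*28173 = (23 + 118) - 28173 = 141 - 28173 = -28032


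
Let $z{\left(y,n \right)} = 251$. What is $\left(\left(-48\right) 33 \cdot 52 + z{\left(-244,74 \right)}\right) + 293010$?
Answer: $210893$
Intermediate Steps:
$\left(\left(-48\right) 33 \cdot 52 + z{\left(-244,74 \right)}\right) + 293010 = \left(\left(-48\right) 33 \cdot 52 + 251\right) + 293010 = \left(\left(-1584\right) 52 + 251\right) + 293010 = \left(-82368 + 251\right) + 293010 = -82117 + 293010 = 210893$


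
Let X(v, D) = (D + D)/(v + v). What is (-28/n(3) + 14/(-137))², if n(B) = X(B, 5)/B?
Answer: 1196744836/469225 ≈ 2550.5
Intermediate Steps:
X(v, D) = D/v (X(v, D) = (2*D)/((2*v)) = (2*D)*(1/(2*v)) = D/v)
n(B) = 5/B² (n(B) = (5/B)/B = 5/B²)
(-28/n(3) + 14/(-137))² = (-28/(5/3²) + 14/(-137))² = (-28/(5*(⅑)) + 14*(-1/137))² = (-28/5/9 - 14/137)² = (-28*9/5 - 14/137)² = (-252/5 - 14/137)² = (-34594/685)² = 1196744836/469225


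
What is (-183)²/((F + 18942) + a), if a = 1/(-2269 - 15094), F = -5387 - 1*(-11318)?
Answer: 581469507/431869898 ≈ 1.3464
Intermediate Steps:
F = 5931 (F = -5387 + 11318 = 5931)
a = -1/17363 (a = 1/(-17363) = -1/17363 ≈ -5.7594e-5)
(-183)²/((F + 18942) + a) = (-183)²/((5931 + 18942) - 1/17363) = 33489/(24873 - 1/17363) = 33489/(431869898/17363) = 33489*(17363/431869898) = 581469507/431869898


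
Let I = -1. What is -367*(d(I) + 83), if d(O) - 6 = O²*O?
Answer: -32296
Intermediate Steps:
d(O) = 6 + O³ (d(O) = 6 + O²*O = 6 + O³)
-367*(d(I) + 83) = -367*((6 + (-1)³) + 83) = -367*((6 - 1) + 83) = -367*(5 + 83) = -367*88 = -32296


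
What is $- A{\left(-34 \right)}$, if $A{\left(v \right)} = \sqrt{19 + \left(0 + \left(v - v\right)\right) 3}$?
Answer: $- \sqrt{19} \approx -4.3589$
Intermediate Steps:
$A{\left(v \right)} = \sqrt{19}$ ($A{\left(v \right)} = \sqrt{19 + \left(0 + 0\right) 3} = \sqrt{19 + 0 \cdot 3} = \sqrt{19 + 0} = \sqrt{19}$)
$- A{\left(-34 \right)} = - \sqrt{19}$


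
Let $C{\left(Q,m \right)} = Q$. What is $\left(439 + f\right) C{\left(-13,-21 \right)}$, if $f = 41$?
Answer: $-6240$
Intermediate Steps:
$\left(439 + f\right) C{\left(-13,-21 \right)} = \left(439 + 41\right) \left(-13\right) = 480 \left(-13\right) = -6240$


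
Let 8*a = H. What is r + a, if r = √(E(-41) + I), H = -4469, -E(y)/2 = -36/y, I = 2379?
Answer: -4469/8 + √3996147/41 ≈ -509.87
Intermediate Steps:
E(y) = 72/y (E(y) = -(-72)/y = 72/y)
a = -4469/8 (a = (⅛)*(-4469) = -4469/8 ≈ -558.63)
r = √3996147/41 (r = √(72/(-41) + 2379) = √(72*(-1/41) + 2379) = √(-72/41 + 2379) = √(97467/41) = √3996147/41 ≈ 48.757)
r + a = √3996147/41 - 4469/8 = -4469/8 + √3996147/41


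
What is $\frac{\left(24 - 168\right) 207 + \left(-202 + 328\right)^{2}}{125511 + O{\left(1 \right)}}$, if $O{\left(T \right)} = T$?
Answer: $- \frac{3483}{31378} \approx -0.111$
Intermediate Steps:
$\frac{\left(24 - 168\right) 207 + \left(-202 + 328\right)^{2}}{125511 + O{\left(1 \right)}} = \frac{\left(24 - 168\right) 207 + \left(-202 + 328\right)^{2}}{125511 + 1} = \frac{\left(-144\right) 207 + 126^{2}}{125512} = \left(-29808 + 15876\right) \frac{1}{125512} = \left(-13932\right) \frac{1}{125512} = - \frac{3483}{31378}$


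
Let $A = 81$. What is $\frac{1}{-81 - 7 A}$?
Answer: $- \frac{1}{648} \approx -0.0015432$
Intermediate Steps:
$\frac{1}{-81 - 7 A} = \frac{1}{-81 - 567} = \frac{1}{-648} = - \frac{1}{648}$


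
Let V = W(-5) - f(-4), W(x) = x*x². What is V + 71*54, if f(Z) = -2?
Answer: 3711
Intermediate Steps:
W(x) = x³
V = -123 (V = (-5)³ - 1*(-2) = -125 + 2 = -123)
V + 71*54 = -123 + 71*54 = -123 + 3834 = 3711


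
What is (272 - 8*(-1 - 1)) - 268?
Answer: 20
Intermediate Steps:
(272 - 8*(-1 - 1)) - 268 = (272 - 8*(-2)) - 268 = (272 + 16) - 268 = 288 - 268 = 20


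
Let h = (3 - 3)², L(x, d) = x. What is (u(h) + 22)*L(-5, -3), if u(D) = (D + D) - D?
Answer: -110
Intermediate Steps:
h = 0 (h = 0² = 0)
u(D) = D (u(D) = 2*D - D = D)
(u(h) + 22)*L(-5, -3) = (0 + 22)*(-5) = 22*(-5) = -110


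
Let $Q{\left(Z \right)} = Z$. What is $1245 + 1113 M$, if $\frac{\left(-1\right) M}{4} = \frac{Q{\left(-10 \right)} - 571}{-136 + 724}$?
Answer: $5644$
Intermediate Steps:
$M = \frac{83}{21}$ ($M = - 4 \frac{-10 - 571}{-136 + 724} = - 4 \frac{-10 - 571}{588} = - 4 \left(-10 - 571\right) \frac{1}{588} = - 4 \left(\left(-581\right) \frac{1}{588}\right) = \left(-4\right) \left(- \frac{83}{84}\right) = \frac{83}{21} \approx 3.9524$)
$1245 + 1113 M = 1245 + 1113 \cdot \frac{83}{21} = 1245 + 4399 = 5644$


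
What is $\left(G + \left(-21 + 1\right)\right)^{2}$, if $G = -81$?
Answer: $10201$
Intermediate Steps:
$\left(G + \left(-21 + 1\right)\right)^{2} = \left(-81 + \left(-21 + 1\right)\right)^{2} = \left(-81 - 20\right)^{2} = \left(-101\right)^{2} = 10201$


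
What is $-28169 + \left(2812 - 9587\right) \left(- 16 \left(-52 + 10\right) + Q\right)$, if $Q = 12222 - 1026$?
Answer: $-80433869$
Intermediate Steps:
$Q = 11196$
$-28169 + \left(2812 - 9587\right) \left(- 16 \left(-52 + 10\right) + Q\right) = -28169 + \left(2812 - 9587\right) \left(- 16 \left(-52 + 10\right) + 11196\right) = -28169 - 6775 \left(\left(-16\right) \left(-42\right) + 11196\right) = -28169 - 6775 \left(672 + 11196\right) = -28169 - 80405700 = -80433869$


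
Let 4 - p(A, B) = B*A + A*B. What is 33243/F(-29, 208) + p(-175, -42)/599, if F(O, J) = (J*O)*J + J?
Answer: -18455280365/751414352 ≈ -24.561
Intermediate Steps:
F(O, J) = J + O*J² (F(O, J) = O*J² + J = J + O*J²)
p(A, B) = 4 - 2*A*B (p(A, B) = 4 - (B*A + A*B) = 4 - (A*B + A*B) = 4 - 2*A*B)
33243/F(-29, 208) + p(-175, -42)/599 = 33243/((208*(1 + 208*(-29)))) + (4 - 2*(-175)*(-42))/599 = 33243/((208*(1 - 6032))) + (4 - 14700)*(1/599) = 33243/((208*(-6031))) - 14696*1/599 = 33243/(-1254448) - 14696/599 = 33243*(-1/1254448) - 14696/599 = -33243/1254448 - 14696/599 = -18455280365/751414352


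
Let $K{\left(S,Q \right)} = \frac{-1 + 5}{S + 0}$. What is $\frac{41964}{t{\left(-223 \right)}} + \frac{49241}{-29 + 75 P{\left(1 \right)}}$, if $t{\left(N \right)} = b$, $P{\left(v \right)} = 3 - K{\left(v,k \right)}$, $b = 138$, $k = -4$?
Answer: $- \frac{405167}{2392} \approx -169.38$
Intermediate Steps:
$K{\left(S,Q \right)} = \frac{4}{S}$
$P{\left(v \right)} = 3 - \frac{4}{v}$
$t{\left(N \right)} = 138$
$\frac{41964}{t{\left(-223 \right)}} + \frac{49241}{-29 + 75 P{\left(1 \right)}} = \frac{41964}{138} + \frac{49241}{-29 + 75 \left(3 - \frac{4}{1}\right)} = 41964 \cdot \frac{1}{138} + \frac{49241}{-29 + 75 \left(3 - 4\right)} = \frac{6994}{23} + \frac{49241}{-29 + 75 \left(3 - 4\right)} = \frac{6994}{23} + \frac{49241}{-29 + 75 \left(-1\right)} = \frac{6994}{23} + \frac{49241}{-29 - 75} = \frac{6994}{23} + \frac{49241}{-104} = \frac{6994}{23} + 49241 \left(- \frac{1}{104}\right) = \frac{6994}{23} - \frac{49241}{104} = - \frac{405167}{2392}$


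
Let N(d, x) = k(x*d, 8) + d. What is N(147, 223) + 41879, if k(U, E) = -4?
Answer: 42022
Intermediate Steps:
N(d, x) = -4 + d
N(147, 223) + 41879 = (-4 + 147) + 41879 = 143 + 41879 = 42022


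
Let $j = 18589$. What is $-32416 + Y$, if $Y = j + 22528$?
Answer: $8701$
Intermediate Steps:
$Y = 41117$ ($Y = 18589 + 22528 = 41117$)
$-32416 + Y = -32416 + 41117 = 8701$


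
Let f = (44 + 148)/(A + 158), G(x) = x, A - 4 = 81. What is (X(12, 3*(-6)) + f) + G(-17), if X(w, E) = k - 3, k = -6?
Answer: -2042/81 ≈ -25.210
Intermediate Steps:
A = 85 (A = 4 + 81 = 85)
f = 64/81 (f = (44 + 148)/(85 + 158) = 192/243 = 192*(1/243) = 64/81 ≈ 0.79012)
X(w, E) = -9 (X(w, E) = -6 - 3 = -9)
(X(12, 3*(-6)) + f) + G(-17) = (-9 + 64/81) - 17 = -665/81 - 17 = -2042/81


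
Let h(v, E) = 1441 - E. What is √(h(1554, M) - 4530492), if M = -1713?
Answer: I*√4527338 ≈ 2127.8*I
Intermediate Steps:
√(h(1554, M) - 4530492) = √((1441 - 1*(-1713)) - 4530492) = √((1441 + 1713) - 4530492) = √(3154 - 4530492) = √(-4527338) = I*√4527338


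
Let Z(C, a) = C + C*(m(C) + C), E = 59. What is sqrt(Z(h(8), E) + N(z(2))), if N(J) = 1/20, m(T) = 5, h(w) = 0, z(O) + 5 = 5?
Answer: sqrt(5)/10 ≈ 0.22361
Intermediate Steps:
z(O) = 0 (z(O) = -5 + 5 = 0)
N(J) = 1/20
Z(C, a) = C + C*(5 + C)
sqrt(Z(h(8), E) + N(z(2))) = sqrt(0*(6 + 0) + 1/20) = sqrt(0*6 + 1/20) = sqrt(0 + 1/20) = sqrt(1/20) = sqrt(5)/10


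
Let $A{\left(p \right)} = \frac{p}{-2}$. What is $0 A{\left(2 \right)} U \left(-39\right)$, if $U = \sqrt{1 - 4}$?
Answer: $0$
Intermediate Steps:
$U = i \sqrt{3}$ ($U = \sqrt{-3} = i \sqrt{3} \approx 1.732 i$)
$A{\left(p \right)} = - \frac{p}{2}$ ($A{\left(p \right)} = p \left(- \frac{1}{2}\right) = - \frac{p}{2}$)
$0 A{\left(2 \right)} U \left(-39\right) = 0 \left(\left(- \frac{1}{2}\right) 2\right) i \sqrt{3} \left(-39\right) = 0 \left(-1\right) i \sqrt{3} \left(-39\right) = 0 i \sqrt{3} \left(-39\right) = 0 \left(-39\right) = 0$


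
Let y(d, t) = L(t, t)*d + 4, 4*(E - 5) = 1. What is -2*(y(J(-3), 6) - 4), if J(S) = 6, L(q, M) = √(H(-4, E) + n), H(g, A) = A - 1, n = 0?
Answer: -6*√17 ≈ -24.739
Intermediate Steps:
E = 21/4 (E = 5 + (¼)*1 = 5 + ¼ = 21/4 ≈ 5.2500)
H(g, A) = -1 + A
L(q, M) = √17/2 (L(q, M) = √((-1 + 21/4) + 0) = √(17/4 + 0) = √(17/4) = √17/2)
y(d, t) = 4 + d*√17/2 (y(d, t) = (√17/2)*d + 4 = d*√17/2 + 4 = 4 + d*√17/2)
-2*(y(J(-3), 6) - 4) = -2*((4 + (½)*6*√17) - 4) = -2*((4 + 3*√17) - 4) = -6*√17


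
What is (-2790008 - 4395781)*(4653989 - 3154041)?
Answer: -10778309838972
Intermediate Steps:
(-2790008 - 4395781)*(4653989 - 3154041) = -7185789*1499948 = -10778309838972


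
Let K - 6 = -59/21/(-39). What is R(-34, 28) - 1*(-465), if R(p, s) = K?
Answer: 385808/819 ≈ 471.07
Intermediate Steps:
K = 4973/819 (K = 6 - 59/21/(-39) = 6 - 59*1/21*(-1/39) = 6 - 59/21*(-1/39) = 6 + 59/819 = 4973/819 ≈ 6.0720)
R(p, s) = 4973/819
R(-34, 28) - 1*(-465) = 4973/819 - 1*(-465) = 4973/819 + 465 = 385808/819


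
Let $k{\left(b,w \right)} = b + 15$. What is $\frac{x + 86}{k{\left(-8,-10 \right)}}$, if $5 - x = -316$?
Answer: $\frac{407}{7} \approx 58.143$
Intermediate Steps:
$x = 321$ ($x = 5 - -316 = 5 + 316 = 321$)
$k{\left(b,w \right)} = 15 + b$
$\frac{x + 86}{k{\left(-8,-10 \right)}} = \frac{321 + 86}{15 - 8} = \frac{407}{7}$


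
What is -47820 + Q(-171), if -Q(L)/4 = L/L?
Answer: -47824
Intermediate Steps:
Q(L) = -4 (Q(L) = -4*L/L = -4*1 = -4)
-47820 + Q(-171) = -47820 - 4 = -47824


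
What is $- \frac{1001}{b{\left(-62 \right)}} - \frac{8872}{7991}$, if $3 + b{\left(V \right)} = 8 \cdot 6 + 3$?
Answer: $- \frac{8424847}{383568} \approx -21.964$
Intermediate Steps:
$b{\left(V \right)} = 48$ ($b{\left(V \right)} = -3 + \left(8 \cdot 6 + 3\right) = -3 + \left(48 + 3\right) = -3 + 51 = 48$)
$- \frac{1001}{b{\left(-62 \right)}} - \frac{8872}{7991} = - \frac{1001}{48} - \frac{8872}{7991} = - \frac{8424847}{383568}$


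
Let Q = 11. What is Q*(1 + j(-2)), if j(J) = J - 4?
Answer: -55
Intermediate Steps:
j(J) = -4 + J
Q*(1 + j(-2)) = 11*(1 + (-4 - 2)) = 11*(1 - 6) = 11*(-5) = -55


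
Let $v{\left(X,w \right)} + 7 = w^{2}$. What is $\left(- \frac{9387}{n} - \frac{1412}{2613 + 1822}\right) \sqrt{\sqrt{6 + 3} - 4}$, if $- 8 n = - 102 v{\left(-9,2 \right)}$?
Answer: $\frac{18478816 i}{75395} \approx 245.09 i$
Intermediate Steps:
$v{\left(X,w \right)} = -7 + w^{2}$
$n = - \frac{153}{4}$ ($n = - \frac{\left(-102\right) \left(-7 + 2^{2}\right)}{8} = - \frac{\left(-102\right) \left(-7 + 4\right)}{8} = - \frac{\left(-102\right) \left(-3\right)}{8} = \left(- \frac{1}{8}\right) 306 = - \frac{153}{4} \approx -38.25$)
$\left(- \frac{9387}{n} - \frac{1412}{2613 + 1822}\right) \sqrt{\sqrt{6 + 3} - 4} = \left(- \frac{9387}{- \frac{153}{4}} - \frac{1412}{2613 + 1822}\right) \sqrt{\sqrt{6 + 3} - 4} = \left(\left(-9387\right) \left(- \frac{4}{153}\right) - \frac{1412}{4435}\right) \sqrt{\sqrt{9} - 4} = \left(\frac{4172}{17} - \frac{1412}{4435}\right) \sqrt{3 - 4} = \left(\frac{4172}{17} - \frac{1412}{4435}\right) \sqrt{-1} = \frac{18478816 i}{75395}$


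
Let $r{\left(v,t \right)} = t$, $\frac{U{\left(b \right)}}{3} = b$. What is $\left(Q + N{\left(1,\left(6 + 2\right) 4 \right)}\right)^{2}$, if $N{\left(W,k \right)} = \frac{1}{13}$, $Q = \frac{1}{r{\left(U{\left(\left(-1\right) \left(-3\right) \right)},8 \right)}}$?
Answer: $\frac{441}{10816} \approx 0.040773$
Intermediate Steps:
$U{\left(b \right)} = 3 b$
$Q = \frac{1}{8} \approx 0.125$
$N{\left(W,k \right)} = \frac{1}{13}$
$\left(Q + N{\left(1,\left(6 + 2\right) 4 \right)}\right)^{2} = \left(\frac{1}{8} + \frac{1}{13}\right)^{2} = \left(\frac{21}{104}\right)^{2} = \frac{441}{10816}$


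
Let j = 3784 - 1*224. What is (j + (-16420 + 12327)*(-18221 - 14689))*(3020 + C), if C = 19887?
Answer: 3085668880330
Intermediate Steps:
j = 3560 (j = 3784 - 224 = 3560)
(j + (-16420 + 12327)*(-18221 - 14689))*(3020 + C) = (3560 + (-16420 + 12327)*(-18221 - 14689))*(3020 + 19887) = (3560 - 4093*(-32910))*22907 = (3560 + 134700630)*22907 = 134704190*22907 = 3085668880330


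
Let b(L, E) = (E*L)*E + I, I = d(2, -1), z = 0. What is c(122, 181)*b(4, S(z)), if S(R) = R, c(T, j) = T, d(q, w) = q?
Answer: 244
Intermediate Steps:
I = 2
b(L, E) = 2 + L*E² (b(L, E) = (E*L)*E + 2 = L*E² + 2 = 2 + L*E²)
c(122, 181)*b(4, S(z)) = 122*(2 + 4*0²) = 122*(2 + 4*0) = 122*(2 + 0) = 122*2 = 244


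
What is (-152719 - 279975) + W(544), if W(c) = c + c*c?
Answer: -136214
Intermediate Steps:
W(c) = c + c²
(-152719 - 279975) + W(544) = (-152719 - 279975) + 544*(1 + 544) = -432694 + 544*545 = -432694 + 296480 = -136214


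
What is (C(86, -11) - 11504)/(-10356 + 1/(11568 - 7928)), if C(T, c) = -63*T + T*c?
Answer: 65039520/37695839 ≈ 1.7254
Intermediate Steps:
(C(86, -11) - 11504)/(-10356 + 1/(11568 - 7928)) = (86*(-63 - 11) - 11504)/(-10356 + 1/(11568 - 7928)) = (86*(-74) - 11504)/(-10356 + 1/3640) = (-6364 - 11504)/(-10356 + 1/3640) = -17868/(-37695839/3640) = -17868*(-3640/37695839) = 65039520/37695839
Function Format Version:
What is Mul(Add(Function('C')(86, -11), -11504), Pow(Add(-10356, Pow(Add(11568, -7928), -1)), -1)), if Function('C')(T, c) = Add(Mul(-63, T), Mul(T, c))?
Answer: Rational(65039520, 37695839) ≈ 1.7254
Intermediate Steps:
Mul(Add(Function('C')(86, -11), -11504), Pow(Add(-10356, Pow(Add(11568, -7928), -1)), -1)) = Mul(Add(Mul(86, Add(-63, -11)), -11504), Pow(Add(-10356, Pow(Add(11568, -7928), -1)), -1)) = Mul(Add(Mul(86, -74), -11504), Pow(Add(-10356, Pow(3640, -1)), -1)) = Mul(Add(-6364, -11504), Pow(Add(-10356, Rational(1, 3640)), -1)) = Mul(-17868, Pow(Rational(-37695839, 3640), -1)) = Mul(-17868, Rational(-3640, 37695839)) = Rational(65039520, 37695839)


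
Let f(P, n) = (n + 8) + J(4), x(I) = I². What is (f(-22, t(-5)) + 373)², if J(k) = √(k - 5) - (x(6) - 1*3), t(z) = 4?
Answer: (352 + I)² ≈ 1.239e+5 + 704.0*I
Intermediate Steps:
J(k) = -33 + √(-5 + k) (J(k) = √(k - 5) - (6² - 1*3) = √(-5 + k) - (36 - 3) = √(-5 + k) - 1*33 = √(-5 + k) - 33 = -33 + √(-5 + k))
f(P, n) = -25 + I + n (f(P, n) = (n + 8) + (-33 + √(-5 + 4)) = (8 + n) + (-33 + √(-1)) = (8 + n) + (-33 + I) = -25 + I + n)
(f(-22, t(-5)) + 373)² = ((-25 + I + 4) + 373)² = ((-21 + I) + 373)² = (352 + I)²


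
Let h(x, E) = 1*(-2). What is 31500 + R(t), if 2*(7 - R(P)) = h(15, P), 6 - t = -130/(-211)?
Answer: 31508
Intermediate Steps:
t = 1136/211 (t = 6 - (-130)/(-211) = 6 - (-130)*(-1)/211 = 6 - 1*130/211 = 6 - 130/211 = 1136/211 ≈ 5.3839)
h(x, E) = -2
R(P) = 8 (R(P) = 7 - ½*(-2) = 7 + 1 = 8)
31500 + R(t) = 31500 + 8 = 31508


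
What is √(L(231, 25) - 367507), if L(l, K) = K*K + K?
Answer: I*√366857 ≈ 605.69*I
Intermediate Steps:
L(l, K) = K + K² (L(l, K) = K² + K = K + K²)
√(L(231, 25) - 367507) = √(25*(1 + 25) - 367507) = √(25*26 - 367507) = √(650 - 367507) = √(-366857) = I*√366857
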